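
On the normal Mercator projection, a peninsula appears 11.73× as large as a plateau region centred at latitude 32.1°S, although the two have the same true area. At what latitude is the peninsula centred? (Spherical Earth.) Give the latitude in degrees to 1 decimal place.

75.7°

For equal true areas on Mercator, apparent areas scale as sec²φ, so the ratio is cos²φ₂ / cos²φ₁.
cos²φ₂ / cos²φ₁ = 11.73  ⇒  cos φ₁ = cos 32.1° / √11.73 = 0.8471/3.425 = 0.2473.
φ₁ = arccos(0.2473) ≈ 75.7°.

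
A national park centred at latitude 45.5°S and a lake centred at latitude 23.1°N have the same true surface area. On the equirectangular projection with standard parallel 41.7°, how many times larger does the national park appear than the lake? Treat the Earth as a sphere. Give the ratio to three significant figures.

1.31

In the equirectangular projection with standard parallel φ₀ = 41.7° (x = Rλ cos φ₀, y = Rφ), meridians are true-scale (h = 1) and the parallel scale is k = cos φ₀ / cos φ.
Areal scale at 45.5°: h·k = 1.000 × 1.065 = 1.065.
Areal scale at 23.1°: h·k = 1.000 × 0.8117 = 0.8117.
Ratio = 1.065/0.8117 ≈ 1.31.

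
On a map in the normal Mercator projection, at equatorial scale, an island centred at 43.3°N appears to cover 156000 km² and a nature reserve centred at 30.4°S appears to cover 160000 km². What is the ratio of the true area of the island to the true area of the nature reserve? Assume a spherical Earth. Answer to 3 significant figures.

0.694

Since Mercator area scale is 1/cos²φ, the true area equals the apparent area multiplied by cos²φ.
True area of island: 156000 × cos²(43.3°) = 156000 × 0.5297 = 82630 km².
True area of nature reserve: 160000 × cos²(30.4°) = 160000 × 0.7439 = 119000 km².
Ratio = 82630 / 119000 ≈ 0.694.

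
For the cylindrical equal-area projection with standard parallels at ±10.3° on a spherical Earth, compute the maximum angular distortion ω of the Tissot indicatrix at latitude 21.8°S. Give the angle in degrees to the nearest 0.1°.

Cylindrical equal-area (φ₀ = 10.3°): h = cos φ / cos 10.3° along meridians, k = cos 10.3° / cos φ along parallels; h·k = 1.
At 21.8°: h = 0.9437, k = 1.060; principal scales a = 1.060, b = 0.9437.
sin(ω/2) = (a − b)/(a + b) = 0.1160/2.003 = 0.05789, so ω = 2 arcsin(0.05789) ≈ 6.6°.

6.6°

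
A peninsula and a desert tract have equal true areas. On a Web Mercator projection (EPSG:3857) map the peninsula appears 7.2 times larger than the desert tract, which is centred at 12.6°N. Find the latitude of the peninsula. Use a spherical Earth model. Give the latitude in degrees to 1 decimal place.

68.7°

On Mercator, (apparent₁)/(apparent₂) = sec²φ₁ / sec²φ₂ when true areas are equal.
cos²φ₂ / cos²φ₁ = 7.2  ⇒  cos φ₁ = cos 12.6° / √7.2 = 0.9759/2.683 = 0.3637.
φ₁ = arccos(0.3637) ≈ 68.7°.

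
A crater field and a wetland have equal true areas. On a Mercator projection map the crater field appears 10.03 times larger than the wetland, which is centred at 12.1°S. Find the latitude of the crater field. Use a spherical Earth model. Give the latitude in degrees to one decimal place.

72.0°

Mercator areal scale is sec²φ, so apparent-area ratio = sec²φ₁ / sec²φ₂ = cos²φ₂ / cos²φ₁.
cos²φ₂ / cos²φ₁ = 10.03  ⇒  cos φ₁ = cos 12.1° / √10.03 = 0.9778/3.167 = 0.3087.
φ₁ = arccos(0.3087) ≈ 72.0°.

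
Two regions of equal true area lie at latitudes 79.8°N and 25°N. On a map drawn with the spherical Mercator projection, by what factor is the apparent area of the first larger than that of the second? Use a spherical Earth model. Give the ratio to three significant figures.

Mercator is conformal with k = sec φ, so areal scale = k² = sec²φ.
At 79.8°: sec²(79.8°) = 1/0.1771² = 31.89.
At 25°: sec²(25°) = 1/0.9063² = 1.217.
Ratio = 31.89/1.217 = cos²(25°)/cos²(79.8°) ≈ 26.2.

26.2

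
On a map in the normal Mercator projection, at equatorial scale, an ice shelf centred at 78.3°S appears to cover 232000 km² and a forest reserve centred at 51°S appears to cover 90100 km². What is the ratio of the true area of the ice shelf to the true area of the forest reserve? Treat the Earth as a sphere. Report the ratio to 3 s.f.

0.267

On Mercator the areal scale is sec²φ, so true area = apparent × cos²φ.
True area of ice shelf: 232000 × cos²(78.3°) = 232000 × 0.04112 = 9540 km².
True area of forest reserve: 90100 × cos²(51°) = 90100 × 0.3960 = 35680 km².
Ratio = 9540 / 35680 ≈ 0.267.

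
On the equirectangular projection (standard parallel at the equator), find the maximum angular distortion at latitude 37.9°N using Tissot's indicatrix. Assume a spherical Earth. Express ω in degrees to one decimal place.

13.5°

Plate carrée maps x = Rλ, y = Rφ. The meridian scale is h = 1 and the parallel scale is k = 1/cos φ = sec φ.
At 37.9°: h = 1.000, k = 1.267; principal scales a = 1.267, b = 1.000.
sin(ω/2) = (a − b)/(a + b) = 0.2673/2.267 = 0.1179, so ω = 2 arcsin(0.1179) ≈ 13.5°.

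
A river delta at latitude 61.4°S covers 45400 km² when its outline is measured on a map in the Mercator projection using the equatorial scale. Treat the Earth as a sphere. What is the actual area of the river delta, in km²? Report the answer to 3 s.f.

10400 km²

Mercator is conformal, so the point scale is isotropic: h = k = sec φ = 1/cos φ.
Areal scale = k² = sec²φ = 1/cos²(61.4°) = 1/0.4787² = 4.364.
True area = apparent / (areal scale) = 45400 / 4.364 ≈ 10400 km².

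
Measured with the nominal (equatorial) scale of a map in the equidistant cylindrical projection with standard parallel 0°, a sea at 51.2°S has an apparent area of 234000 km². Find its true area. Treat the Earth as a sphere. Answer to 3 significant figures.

147000 km²

In the plate carrée (x = Rλ, y = Rφ), meridians are true-scale (h = 1) and parallels are stretched by k = sec φ.
Areal scale = h·k = 1 × sec φ; at 51.2°, h = 1.000, k = 1.596, so h·k = 1.596.
True area = apparent / (areal scale) = 234000 / 1.596 ≈ 147000 km².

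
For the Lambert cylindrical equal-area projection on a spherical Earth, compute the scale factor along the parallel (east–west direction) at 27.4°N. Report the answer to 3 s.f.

1.13

The Lambert cylindrical equal-area projection is the cylindrical equal-area projection with its standard parallel at the equator (φ₀ = 0). A cylindrical equal-area projection with standard parallel φ₀ has meridian scale h = cos φ / cos φ₀ and parallel scale k = cos φ₀ / cos φ (so areas are preserved, h·k = 1).
k = cos 0° / cos 27.4° = 1.000/0.8878 = 1.126.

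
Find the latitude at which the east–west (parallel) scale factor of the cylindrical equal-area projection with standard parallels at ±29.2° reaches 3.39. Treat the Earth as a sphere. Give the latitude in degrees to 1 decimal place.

75.1°

A cylindrical equal-area projection with standard parallel φ₀ has meridian scale h = cos φ / cos φ₀ and parallel scale k = cos φ₀ / cos φ (so areas are preserved, h·k = 1).
k = cos φ₀ / cos φ = 3.39  ⇒  cos φ = cos 29.2° / 3.39 = 0.2575.
φ = arccos(0.2575) ≈ 75.1°.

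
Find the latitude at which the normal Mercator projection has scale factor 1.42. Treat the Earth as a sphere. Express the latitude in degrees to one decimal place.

Mercator scale is k = sec φ = 1/cos φ.
1/cos φ = 1.42  ⇒  cos φ = 0.7042  ⇒  φ = arccos(0.7042) ≈ 45.2°.

45.2°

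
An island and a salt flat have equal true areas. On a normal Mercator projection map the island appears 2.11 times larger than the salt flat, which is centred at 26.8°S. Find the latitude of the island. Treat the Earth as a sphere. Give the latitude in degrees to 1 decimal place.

Mercator areal scale is sec²φ, so apparent-area ratio = sec²φ₁ / sec²φ₂ = cos²φ₂ / cos²φ₁.
cos²φ₂ / cos²φ₁ = 2.11  ⇒  cos φ₁ = cos 26.8° / √2.11 = 0.8926/1.453 = 0.6145.
φ₁ = arccos(0.6145) ≈ 52.1°.

52.1°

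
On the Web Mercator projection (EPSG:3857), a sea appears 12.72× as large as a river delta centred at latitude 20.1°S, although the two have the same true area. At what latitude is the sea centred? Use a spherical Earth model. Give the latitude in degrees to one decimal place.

On Mercator, (apparent₁)/(apparent₂) = sec²φ₁ / sec²φ₂ when true areas are equal.
cos²φ₂ / cos²φ₁ = 12.72  ⇒  cos φ₁ = cos 20.1° / √12.72 = 0.9391/3.567 = 0.2633.
φ₁ = arccos(0.2633) ≈ 74.7°.

74.7°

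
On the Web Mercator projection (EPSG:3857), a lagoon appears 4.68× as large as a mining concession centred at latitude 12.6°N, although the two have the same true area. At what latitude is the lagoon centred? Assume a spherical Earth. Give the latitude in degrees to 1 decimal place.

On Mercator, (apparent₁)/(apparent₂) = sec²φ₁ / sec²φ₂ when true areas are equal.
cos²φ₂ / cos²φ₁ = 4.68  ⇒  cos φ₁ = cos 12.6° / √4.68 = 0.9759/2.163 = 0.4511.
φ₁ = arccos(0.4511) ≈ 63.2°.

63.2°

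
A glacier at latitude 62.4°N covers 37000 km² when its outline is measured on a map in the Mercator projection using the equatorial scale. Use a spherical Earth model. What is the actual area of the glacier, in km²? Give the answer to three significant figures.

7940 km²

The Mercator projection is conformal; its linear scale factor is the same in every direction and equals sec φ = 1/cos φ.
Areal scale = k² = sec²φ = 1/cos²(62.4°) = 1/0.4633² = 4.659.
True area = apparent / (areal scale) = 37000 / 4.659 ≈ 7940 km².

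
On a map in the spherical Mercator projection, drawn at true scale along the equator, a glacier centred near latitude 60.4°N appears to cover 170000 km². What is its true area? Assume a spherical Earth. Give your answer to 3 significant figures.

The Mercator projection is conformal; its linear scale factor is the same in every direction and equals sec φ = 1/cos φ.
Areal scale = k² = sec²φ = 1/cos²(60.4°) = 1/0.4939² = 4.099.
True area = apparent / (areal scale) = 170000 / 4.099 ≈ 41500 km².

41500 km²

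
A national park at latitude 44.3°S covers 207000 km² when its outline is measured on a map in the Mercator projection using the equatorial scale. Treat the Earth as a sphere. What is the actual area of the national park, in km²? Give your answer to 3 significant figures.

106000 km²

Mercator is conformal, so the point scale is isotropic: h = k = sec φ = 1/cos φ.
Areal scale = k² = sec²φ = 1/cos²(44.3°) = 1/0.7157² = 1.952.
True area = apparent / (areal scale) = 207000 / 1.952 ≈ 106000 km².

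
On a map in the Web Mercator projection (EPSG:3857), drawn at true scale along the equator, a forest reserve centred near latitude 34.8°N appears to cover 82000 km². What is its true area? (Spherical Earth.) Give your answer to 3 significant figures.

For Mercator, h = k = sec φ (a conformal cylindrical projection has a single point scale, 1/cos φ).
Areal scale = k² = sec²φ = 1/cos²(34.8°) = 1/0.8211² = 1.483.
True area = apparent / (areal scale) = 82000 / 1.483 ≈ 55300 km².

55300 km²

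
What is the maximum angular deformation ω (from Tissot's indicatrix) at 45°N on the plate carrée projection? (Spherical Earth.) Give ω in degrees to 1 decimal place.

Plate carrée maps x = Rλ, y = Rφ. The meridian scale is h = 1 and the parallel scale is k = 1/cos φ = sec φ.
At 45°: h = 1.000, k = 1.414; principal scales a = 1.414, b = 1.000.
sin(ω/2) = (a − b)/(a + b) = 0.4142/2.414 = 0.1716, so ω = 2 arcsin(0.1716) ≈ 19.8°.

19.8°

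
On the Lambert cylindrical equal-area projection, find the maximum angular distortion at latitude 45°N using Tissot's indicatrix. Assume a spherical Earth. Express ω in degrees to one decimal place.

The Lambert cylindrical equal-area projection is the cylindrical equal-area projection with its standard parallel at the equator (φ₀ = 0). For cylindrical equal-area with standard parallel φ₀, h = cos φ / cos φ₀ and k = cos φ₀ / cos φ, so h·k = 1.
At 45°: h = 0.7071, k = 1.414; principal scales a = 1.414, b = 0.7071.
sin(ω/2) = (a − b)/(a + b) = 0.7071/2.121 = 0.3333, so ω = 2 arcsin(0.3333) ≈ 38.9°.

38.9°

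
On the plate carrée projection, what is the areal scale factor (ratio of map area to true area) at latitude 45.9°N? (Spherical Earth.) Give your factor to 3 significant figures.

For the equirectangular projection with φ₀ = 0 (plate carrée), h = 1 along meridians and k = sec φ along parallels.
Areal scale = h·k = 1 × sec φ; at 45.9°, h = 1.000, k = 1.437, so h·k = 1.437.

1.44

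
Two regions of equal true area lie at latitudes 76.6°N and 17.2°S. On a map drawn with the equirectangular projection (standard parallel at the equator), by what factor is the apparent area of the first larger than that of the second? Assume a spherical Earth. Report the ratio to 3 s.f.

4.12

For the equirectangular projection with φ₀ = 0 (plate carrée), h = 1 along meridians and k = sec φ along parallels.
Areal scale at 76.6°: h·k = 1.000 × 4.315 = 4.315.
Areal scale at 17.2°: h·k = 1.000 × 1.047 = 1.047.
Ratio = 4.315/1.047 ≈ 4.12.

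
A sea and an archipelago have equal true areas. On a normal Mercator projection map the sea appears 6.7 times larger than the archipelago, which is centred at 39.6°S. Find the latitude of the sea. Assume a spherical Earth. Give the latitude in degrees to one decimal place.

72.7°

For equal true areas on Mercator, apparent areas scale as sec²φ, so the ratio is cos²φ₂ / cos²φ₁.
cos²φ₂ / cos²φ₁ = 6.7  ⇒  cos φ₁ = cos 39.6° / √6.7 = 0.7705/2.588 = 0.2977.
φ₁ = arccos(0.2977) ≈ 72.7°.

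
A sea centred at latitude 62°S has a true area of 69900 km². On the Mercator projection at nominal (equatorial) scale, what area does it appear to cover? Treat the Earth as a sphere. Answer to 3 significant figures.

317000 km²

Mercator is conformal, so the point scale is isotropic: h = k = sec φ = 1/cos φ.
Areal scale = k² = sec²φ = 1/cos²(62°) = 1/0.4695² = 4.537.
Apparent area = 69900 × 4.537 ≈ 317000 km².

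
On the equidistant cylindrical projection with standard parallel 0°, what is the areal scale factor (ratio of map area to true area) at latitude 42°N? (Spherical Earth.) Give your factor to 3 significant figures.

1.35

Plate carrée maps x = Rλ, y = Rφ. The meridian scale is h = 1 and the parallel scale is k = 1/cos φ = sec φ.
Areal scale = h·k = 1 × sec φ; at 42°, h = 1.000, k = 1.346, so h·k = 1.346.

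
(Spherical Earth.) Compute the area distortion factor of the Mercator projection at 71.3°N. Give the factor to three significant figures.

For Mercator, h = k = sec φ (a conformal cylindrical projection has a single point scale, 1/cos φ).
Areal scale = k² = sec²φ = 1/cos²(71.3°) = 1/0.3206² = 9.728.

9.73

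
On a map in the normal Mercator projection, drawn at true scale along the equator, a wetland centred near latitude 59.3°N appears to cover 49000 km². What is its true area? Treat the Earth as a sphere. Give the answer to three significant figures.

Mercator is conformal, so the point scale is isotropic: h = k = sec φ = 1/cos φ.
Areal scale = k² = sec²φ = 1/cos²(59.3°) = 1/0.5105² = 3.837.
True area = apparent / (areal scale) = 49000 / 3.837 ≈ 12800 km².

12800 km²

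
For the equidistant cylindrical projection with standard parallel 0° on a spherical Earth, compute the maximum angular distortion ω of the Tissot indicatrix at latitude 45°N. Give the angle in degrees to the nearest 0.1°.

Plate carrée maps x = Rλ, y = Rφ. The meridian scale is h = 1 and the parallel scale is k = 1/cos φ = sec φ.
At 45°: h = 1.000, k = 1.414; principal scales a = 1.414, b = 1.000.
sin(ω/2) = (a − b)/(a + b) = 0.4142/2.414 = 0.1716, so ω = 2 arcsin(0.1716) ≈ 19.8°.

19.8°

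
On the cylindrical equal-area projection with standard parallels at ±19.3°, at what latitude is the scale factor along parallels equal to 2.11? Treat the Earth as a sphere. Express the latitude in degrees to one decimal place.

Cylindrical equal-area (φ₀ = 19.3°): h = cos φ / cos 19.3° along meridians, k = cos 19.3° / cos φ along parallels; h·k = 1.
k = cos φ₀ / cos φ = 2.11  ⇒  cos φ = cos 19.3° / 2.11 = 0.4473.
φ = arccos(0.4473) ≈ 63.4°.

63.4°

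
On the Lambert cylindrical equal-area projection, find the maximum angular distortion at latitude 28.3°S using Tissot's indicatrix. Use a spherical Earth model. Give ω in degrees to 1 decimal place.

The Lambert cylindrical equal-area projection is the cylindrical equal-area projection with its standard parallel at the equator (φ₀ = 0). For cylindrical equal-area with standard parallel φ₀, h = cos φ / cos φ₀ and k = cos φ₀ / cos φ, so h·k = 1.
At 28.3°: h = 0.8805, k = 1.136; principal scales a = 1.136, b = 0.8805.
sin(ω/2) = (a − b)/(a + b) = 0.2553/2.016 = 0.1266, so ω = 2 arcsin(0.1266) ≈ 14.5°.

14.5°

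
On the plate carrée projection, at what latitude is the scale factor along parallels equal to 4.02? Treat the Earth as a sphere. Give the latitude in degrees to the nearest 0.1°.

75.6°

Plate carrée: h = 1, k = sec φ along parallels.
sec φ = 4.02  ⇒  cos φ = 0.2488  ⇒  φ ≈ 75.6°.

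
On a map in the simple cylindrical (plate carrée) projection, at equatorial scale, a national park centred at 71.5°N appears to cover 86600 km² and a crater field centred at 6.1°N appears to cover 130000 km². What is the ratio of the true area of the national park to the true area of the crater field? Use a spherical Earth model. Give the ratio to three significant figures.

0.213

On the plate carrée, areal scale = h·k = 1 × sec φ, so true area = apparent × cos φ.
True area of national park: 86600 × cos(71.5°) = 86600 × 0.3173 = 27480 km².
True area of crater field: 130000 × cos(6.1°) = 130000 × 0.9943 = 129300 km².
Ratio = 27480 / 129300 ≈ 0.213.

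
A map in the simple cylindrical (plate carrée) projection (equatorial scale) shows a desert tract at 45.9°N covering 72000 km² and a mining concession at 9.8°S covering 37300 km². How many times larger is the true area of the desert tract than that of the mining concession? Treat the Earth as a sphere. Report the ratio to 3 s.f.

1.36

On the plate carrée, areal scale = h·k = 1 × sec φ, so true area = apparent × cos φ.
True area of desert tract: 72000 × cos(45.9°) = 72000 × 0.6959 = 50110 km².
True area of mining concession: 37300 × cos(9.8°) = 37300 × 0.9854 = 36760 km².
Ratio = 50110 / 36760 ≈ 1.36.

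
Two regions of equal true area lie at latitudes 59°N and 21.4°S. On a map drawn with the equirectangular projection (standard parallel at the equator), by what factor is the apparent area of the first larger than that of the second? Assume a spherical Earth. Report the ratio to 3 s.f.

Plate carrée maps x = Rλ, y = Rφ. The meridian scale is h = 1 and the parallel scale is k = 1/cos φ = sec φ.
Areal scale at 59°: h·k = 1.000 × 1.942 = 1.942.
Areal scale at 21.4°: h·k = 1.000 × 1.074 = 1.074.
Ratio = 1.942/1.074 ≈ 1.81.

1.81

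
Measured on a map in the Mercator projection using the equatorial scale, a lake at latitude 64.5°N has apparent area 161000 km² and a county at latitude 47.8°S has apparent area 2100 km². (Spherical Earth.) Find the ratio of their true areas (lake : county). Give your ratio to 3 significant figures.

31.5

Since Mercator area scale is 1/cos²φ, the true area equals the apparent area multiplied by cos²φ.
True area of lake: 161000 × cos²(64.5°) = 161000 × 0.1853 = 29840 km².
True area of county: 2100 × cos²(47.8°) = 2100 × 0.4512 = 947.5 km².
Ratio = 29840 / 947.5 ≈ 31.5.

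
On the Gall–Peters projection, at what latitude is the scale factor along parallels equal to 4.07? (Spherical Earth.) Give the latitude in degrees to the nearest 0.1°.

The Gall–Peters projection is cylindrical equal-area with φ₀ = 45°. For cylindrical equal-area with standard parallel φ₀, h = cos φ / cos φ₀ and k = cos φ₀ / cos φ, so h·k = 1.
k = cos φ₀ / cos φ = 4.07  ⇒  cos φ = cos 45° / 4.07 = 0.1737.
φ = arccos(0.1737) ≈ 80.0°.

80.0°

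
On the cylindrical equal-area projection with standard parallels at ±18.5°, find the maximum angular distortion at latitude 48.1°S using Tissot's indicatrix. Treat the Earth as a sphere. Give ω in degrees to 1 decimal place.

39.4°

A cylindrical equal-area projection with standard parallel φ₀ has meridian scale h = cos φ / cos φ₀ and parallel scale k = cos φ₀ / cos φ (so areas are preserved, h·k = 1).
At 48.1°: h = 0.7042, k = 1.420; principal scales a = 1.420, b = 0.7042.
sin(ω/2) = (a − b)/(a + b) = 0.7158/2.124 = 0.3370, so ω = 2 arcsin(0.3370) ≈ 39.4°.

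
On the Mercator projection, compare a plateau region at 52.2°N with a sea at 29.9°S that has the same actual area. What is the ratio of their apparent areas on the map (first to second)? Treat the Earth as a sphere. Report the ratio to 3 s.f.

Mercator areal scale is sec²φ.
At 52.2°: sec²(52.2°) = 1/0.6129² = 2.662.
At 29.9°: sec²(29.9°) = 1/0.8669² = 1.331.
Ratio = 2.662/1.331 = cos²(29.9°)/cos²(52.2°) ≈ 2.00.

2.00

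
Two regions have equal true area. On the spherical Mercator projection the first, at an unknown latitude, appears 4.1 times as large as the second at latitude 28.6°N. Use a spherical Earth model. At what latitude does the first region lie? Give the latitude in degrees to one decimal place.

Mercator areal scale is sec²φ, so apparent-area ratio = sec²φ₁ / sec²φ₂ = cos²φ₂ / cos²φ₁.
cos²φ₂ / cos²φ₁ = 4.1  ⇒  cos φ₁ = cos 28.6° / √4.1 = 0.8780/2.025 = 0.4336.
φ₁ = arccos(0.4336) ≈ 64.3°.

64.3°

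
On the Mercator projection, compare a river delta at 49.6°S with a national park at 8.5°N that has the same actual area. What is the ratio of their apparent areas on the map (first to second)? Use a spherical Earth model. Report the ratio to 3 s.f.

2.33

Mercator areal scale is sec²φ.
At 49.6°: sec²(49.6°) = 1/0.6481² = 2.381.
At 8.5°: sec²(8.5°) = 1/0.9890² = 1.022.
Ratio = 2.381/1.022 = cos²(8.5°)/cos²(49.6°) ≈ 2.33.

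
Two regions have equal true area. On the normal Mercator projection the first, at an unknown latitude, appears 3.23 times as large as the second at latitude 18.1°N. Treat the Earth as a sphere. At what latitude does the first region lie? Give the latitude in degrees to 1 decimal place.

58.1°

Mercator areal scale is sec²φ, so apparent-area ratio = sec²φ₁ / sec²φ₂ = cos²φ₂ / cos²φ₁.
cos²φ₂ / cos²φ₁ = 3.23  ⇒  cos φ₁ = cos 18.1° / √3.23 = 0.9505/1.797 = 0.5289.
φ₁ = arccos(0.5289) ≈ 58.1°.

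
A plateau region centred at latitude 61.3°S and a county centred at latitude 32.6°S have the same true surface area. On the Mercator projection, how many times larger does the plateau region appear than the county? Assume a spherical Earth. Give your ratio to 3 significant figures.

3.08

Mercator is conformal with k = sec φ, so areal scale = k² = sec²φ.
At 61.3°: sec²(61.3°) = 1/0.4802² = 4.336.
At 32.6°: sec²(32.6°) = 1/0.8425² = 1.409.
Ratio = 4.336/1.409 = cos²(32.6°)/cos²(61.3°) ≈ 3.08.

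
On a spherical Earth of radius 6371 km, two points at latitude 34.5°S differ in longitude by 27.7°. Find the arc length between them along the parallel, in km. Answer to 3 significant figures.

2540 km

Arc length along a parallel = R cos φ · Δλ (with Δλ in radians).
= 6371 × cos 34.5° × (27.7° × π/180) = 6371 × 0.8241 × 0.4835 ≈ 2540 km.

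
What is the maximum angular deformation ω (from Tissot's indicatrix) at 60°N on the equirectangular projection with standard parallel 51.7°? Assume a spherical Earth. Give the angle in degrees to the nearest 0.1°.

In the equirectangular projection with standard parallel φ₀ = 51.7° (x = Rλ cos φ₀, y = Rφ), meridians are true-scale (h = 1) and the parallel scale is k = cos φ₀ / cos φ.
At 60°: h = 1.000, k = 1.240; principal scales a = 1.240, b = 1.000.
sin(ω/2) = (a − b)/(a + b) = 0.2396/2.240 = 0.1070, so ω = 2 arcsin(0.1070) ≈ 12.3°.

12.3°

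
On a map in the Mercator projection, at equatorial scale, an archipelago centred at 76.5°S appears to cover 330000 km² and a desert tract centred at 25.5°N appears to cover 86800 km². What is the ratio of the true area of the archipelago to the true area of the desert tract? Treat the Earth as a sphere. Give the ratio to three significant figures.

0.254

On Mercator the areal scale is sec²φ, so true area = apparent × cos²φ.
True area of archipelago: 330000 × cos²(76.5°) = 330000 × 0.05450 = 17980 km².
True area of desert tract: 86800 × cos²(25.5°) = 86800 × 0.8147 = 70710 km².
Ratio = 17980 / 70710 ≈ 0.254.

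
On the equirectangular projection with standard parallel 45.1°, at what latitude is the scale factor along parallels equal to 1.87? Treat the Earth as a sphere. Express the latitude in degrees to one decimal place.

67.8°

With standard parallel φ₀ = 45.1°, the equirectangular projection gives x = Rλ cos φ₀, y = Rφ, so h = 1 and k = cos 45.1° / cos φ.
k = cos φ₀ / cos φ = 1.87  ⇒  cos φ = cos 45.1° / 1.87 = 0.3775.
φ = arccos(0.3775) ≈ 67.8°.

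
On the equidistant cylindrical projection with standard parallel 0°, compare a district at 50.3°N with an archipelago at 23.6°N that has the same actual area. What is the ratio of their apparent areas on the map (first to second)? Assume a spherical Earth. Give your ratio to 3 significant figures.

For the equirectangular projection with φ₀ = 0 (plate carrée), h = 1 along meridians and k = sec φ along parallels.
Areal scale at 50.3°: h·k = 1.000 × 1.566 = 1.566.
Areal scale at 23.6°: h·k = 1.000 × 1.091 = 1.091.
Ratio = 1.566/1.091 ≈ 1.43.

1.43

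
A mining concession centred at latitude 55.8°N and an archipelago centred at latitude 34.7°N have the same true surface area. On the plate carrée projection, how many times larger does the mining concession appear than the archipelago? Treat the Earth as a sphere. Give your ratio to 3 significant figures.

1.46

Plate carrée maps x = Rλ, y = Rφ. The meridian scale is h = 1 and the parallel scale is k = 1/cos φ = sec φ.
Areal scale at 55.8°: h·k = 1.000 × 1.779 = 1.779.
Areal scale at 34.7°: h·k = 1.000 × 1.216 = 1.216.
Ratio = 1.779/1.216 ≈ 1.46.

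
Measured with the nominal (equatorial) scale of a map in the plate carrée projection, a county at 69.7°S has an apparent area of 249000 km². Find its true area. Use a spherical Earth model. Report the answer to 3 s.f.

86400 km²

In the plate carrée (x = Rλ, y = Rφ), meridians are true-scale (h = 1) and parallels are stretched by k = sec φ.
Areal scale = h·k = 1 × sec φ; at 69.7°, h = 1.000, k = 2.882, so h·k = 2.882.
True area = apparent / (areal scale) = 249000 / 2.882 ≈ 86400 km².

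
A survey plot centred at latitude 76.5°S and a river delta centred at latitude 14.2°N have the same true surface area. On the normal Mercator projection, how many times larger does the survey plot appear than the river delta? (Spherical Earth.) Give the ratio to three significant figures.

17.2

Mercator areal scale is sec²φ.
At 76.5°: sec²(76.5°) = 1/0.2334² = 18.35.
At 14.2°: sec²(14.2°) = 1/0.9694² = 1.064.
Ratio = 18.35/1.064 = cos²(14.2°)/cos²(76.5°) ≈ 17.2.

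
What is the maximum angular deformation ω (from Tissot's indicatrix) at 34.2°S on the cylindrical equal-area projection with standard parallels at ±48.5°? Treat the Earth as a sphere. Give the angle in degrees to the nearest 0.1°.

A cylindrical equal-area projection with standard parallel φ₀ has meridian scale h = cos φ / cos φ₀ and parallel scale k = cos φ₀ / cos φ (so areas are preserved, h·k = 1).
At 34.2°: h = 1.248, k = 0.8012; principal scales a = 1.248, b = 0.8012.
sin(ω/2) = (a − b)/(a + b) = 0.4470/2.049 = 0.2181, so ω = 2 arcsin(0.2181) ≈ 25.2°.

25.2°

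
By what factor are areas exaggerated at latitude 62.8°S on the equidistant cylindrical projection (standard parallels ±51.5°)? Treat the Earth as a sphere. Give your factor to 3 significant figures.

1.36

The equidistant cylindrical projection with φ₀ = 51.5° has h = 1 (meridians true) and k = cos φ₀ / cos φ along parallels.
Areal scale = h·k = 1 × cos φ₀ / cos φ; at 62.8°, h = 1.000, k = 1.362, so h·k = 1.362.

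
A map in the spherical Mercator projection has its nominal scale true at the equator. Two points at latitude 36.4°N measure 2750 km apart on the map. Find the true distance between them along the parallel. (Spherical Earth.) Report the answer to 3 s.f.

2210 km

Mercator is conformal, so the point scale is isotropic: h = k = sec φ = 1/cos φ.
Along the parallel at 36.4°, map distances are exaggerated by k = sec 36.4° = 1.242.
True distance = 2750 / 1.242 = 2750 × cos 36.4° ≈ 2210 km.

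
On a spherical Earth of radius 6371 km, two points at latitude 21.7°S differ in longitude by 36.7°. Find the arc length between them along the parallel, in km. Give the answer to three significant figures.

Arc length along a parallel = R cos φ · Δλ (with Δλ in radians).
= 6371 × cos 21.7° × (36.7° × π/180) = 6371 × 0.9291 × 0.6405 ≈ 3790 km.

3790 km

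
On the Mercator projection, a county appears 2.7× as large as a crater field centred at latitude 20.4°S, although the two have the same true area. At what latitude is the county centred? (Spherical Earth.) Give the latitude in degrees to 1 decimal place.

55.2°

Mercator areal scale is sec²φ, so apparent-area ratio = sec²φ₁ / sec²φ₂ = cos²φ₂ / cos²φ₁.
cos²φ₂ / cos²φ₁ = 2.7  ⇒  cos φ₁ = cos 20.4° / √2.7 = 0.9373/1.643 = 0.5704.
φ₁ = arccos(0.5704) ≈ 55.2°.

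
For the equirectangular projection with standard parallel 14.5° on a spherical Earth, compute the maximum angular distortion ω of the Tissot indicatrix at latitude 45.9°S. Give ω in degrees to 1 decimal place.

The equidistant cylindrical projection with φ₀ = 14.5° has h = 1 (meridians true) and k = cos φ₀ / cos φ along parallels.
At 45.9°: h = 1.000, k = 1.391; principal scales a = 1.391, b = 1.000.
sin(ω/2) = (a − b)/(a + b) = 0.3912/2.391 = 0.1636, so ω = 2 arcsin(0.1636) ≈ 18.8°.

18.8°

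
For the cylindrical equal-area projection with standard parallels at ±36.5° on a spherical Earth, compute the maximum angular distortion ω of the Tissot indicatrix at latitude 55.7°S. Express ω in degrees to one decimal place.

39.9°

A cylindrical equal-area projection with standard parallel φ₀ has meridian scale h = cos φ / cos φ₀ and parallel scale k = cos φ₀ / cos φ (so areas are preserved, h·k = 1).
At 55.7°: h = 0.7010, k = 1.426; principal scales a = 1.426, b = 0.7010.
sin(ω/2) = (a − b)/(a + b) = 0.7254/2.128 = 0.3410, so ω = 2 arcsin(0.3410) ≈ 39.9°.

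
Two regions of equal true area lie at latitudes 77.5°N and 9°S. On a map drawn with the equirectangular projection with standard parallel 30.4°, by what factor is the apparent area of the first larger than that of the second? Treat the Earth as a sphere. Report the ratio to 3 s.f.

The equidistant cylindrical projection with φ₀ = 30.4° has h = 1 (meridians true) and k = cos φ₀ / cos φ along parallels.
Areal scale at 77.5°: h·k = 1.000 × 3.985 = 3.985.
Areal scale at 9°: h·k = 1.000 × 0.8733 = 0.8733.
Ratio = 3.985/0.8733 ≈ 4.56.

4.56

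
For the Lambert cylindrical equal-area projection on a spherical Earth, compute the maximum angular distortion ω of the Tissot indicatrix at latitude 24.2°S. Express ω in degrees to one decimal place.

10.5°

The Lambert cylindrical equal-area projection is the cylindrical equal-area projection with its standard parallel at the equator (φ₀ = 0). Cylindrical equal-area (φ₀ = 0°): h = cos φ / cos 0° along meridians, k = cos 0° / cos φ along parallels; h·k = 1.
At 24.2°: h = 0.9121, k = 1.096; principal scales a = 1.096, b = 0.9121.
sin(ω/2) = (a − b)/(a + b) = 0.1842/2.008 = 0.09173, so ω = 2 arcsin(0.09173) ≈ 10.5°.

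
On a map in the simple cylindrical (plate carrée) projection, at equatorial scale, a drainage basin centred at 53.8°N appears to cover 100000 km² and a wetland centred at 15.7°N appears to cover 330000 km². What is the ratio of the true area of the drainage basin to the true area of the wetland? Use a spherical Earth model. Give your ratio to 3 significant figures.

0.186

Plate carrée has h = 1 and k = sec φ, giving areal scale sec φ; true area = (apparent area) · cos φ.
True area of drainage basin: 100000 × cos(53.8°) = 100000 × 0.5906 = 59060 km².
True area of wetland: 330000 × cos(15.7°) = 330000 × 0.9627 = 317700 km².
Ratio = 59060 / 317700 ≈ 0.186.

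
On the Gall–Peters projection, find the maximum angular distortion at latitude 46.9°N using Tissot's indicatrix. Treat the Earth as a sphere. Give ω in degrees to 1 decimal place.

3.9°

The Gall–Peters projection is cylindrical equal-area with φ₀ = 45°. Cylindrical equal-area (φ₀ = 45°): h = cos φ / cos 45° along meridians, k = cos 45° / cos φ along parallels; h·k = 1.
At 46.9°: h = 0.9663, k = 1.035; principal scales a = 1.035, b = 0.9663.
sin(ω/2) = (a − b)/(a + b) = 0.06859/2.001 = 0.03427, so ω = 2 arcsin(0.03427) ≈ 3.9°.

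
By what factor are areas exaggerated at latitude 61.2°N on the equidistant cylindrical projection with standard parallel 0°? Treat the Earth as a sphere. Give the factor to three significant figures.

2.08

In the plate carrée (x = Rλ, y = Rφ), meridians are true-scale (h = 1) and parallels are stretched by k = sec φ.
Areal scale = h·k = 1 × sec φ; at 61.2°, h = 1.000, k = 2.076, so h·k = 2.076.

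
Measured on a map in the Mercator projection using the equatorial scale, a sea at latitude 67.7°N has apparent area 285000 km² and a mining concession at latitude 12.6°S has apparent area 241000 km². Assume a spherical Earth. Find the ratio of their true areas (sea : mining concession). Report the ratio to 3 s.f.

0.179

Since Mercator area scale is 1/cos²φ, the true area equals the apparent area multiplied by cos²φ.
True area of sea: 285000 × cos²(67.7°) = 285000 × 0.1440 = 41040 km².
True area of mining concession: 241000 × cos²(12.6°) = 241000 × 0.9524 = 229500 km².
Ratio = 41040 / 229500 ≈ 0.179.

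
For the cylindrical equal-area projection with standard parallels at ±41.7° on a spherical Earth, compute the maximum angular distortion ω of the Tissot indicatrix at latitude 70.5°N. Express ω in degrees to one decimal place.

83.6°

For cylindrical equal-area with standard parallel φ₀, h = cos φ / cos φ₀ and k = cos φ₀ / cos φ, so h·k = 1.
At 70.5°: h = 0.4471, k = 2.237; principal scales a = 2.237, b = 0.4471.
sin(ω/2) = (a − b)/(a + b) = 1.790/2.684 = 0.6668, so ω = 2 arcsin(0.6668) ≈ 83.6°.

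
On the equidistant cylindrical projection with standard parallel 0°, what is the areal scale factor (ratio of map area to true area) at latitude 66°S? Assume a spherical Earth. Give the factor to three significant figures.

2.46

Plate carrée maps x = Rλ, y = Rφ. The meridian scale is h = 1 and the parallel scale is k = 1/cos φ = sec φ.
Areal scale = h·k = 1 × sec φ; at 66°, h = 1.000, k = 2.459, so h·k = 2.459.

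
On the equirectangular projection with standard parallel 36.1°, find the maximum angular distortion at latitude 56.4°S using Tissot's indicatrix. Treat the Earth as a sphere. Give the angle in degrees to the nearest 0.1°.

With standard parallel φ₀ = 36.1°, the equirectangular projection gives x = Rλ cos φ₀, y = Rφ, so h = 1 and k = cos 36.1° / cos φ.
At 56.4°: h = 1.000, k = 1.460; principal scales a = 1.460, b = 1.000.
sin(ω/2) = (a − b)/(a + b) = 0.4601/2.460 = 0.1870, so ω = 2 arcsin(0.1870) ≈ 21.6°.

21.6°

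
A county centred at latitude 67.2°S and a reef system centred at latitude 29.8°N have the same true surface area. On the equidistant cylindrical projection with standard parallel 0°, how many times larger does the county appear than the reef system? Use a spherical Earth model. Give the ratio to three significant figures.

2.24

In the plate carrée (x = Rλ, y = Rφ), meridians are true-scale (h = 1) and parallels are stretched by k = sec φ.
Areal scale at 67.2°: h·k = 1.000 × 2.581 = 2.581.
Areal scale at 29.8°: h·k = 1.000 × 1.152 = 1.152.
Ratio = 2.581/1.152 ≈ 2.24.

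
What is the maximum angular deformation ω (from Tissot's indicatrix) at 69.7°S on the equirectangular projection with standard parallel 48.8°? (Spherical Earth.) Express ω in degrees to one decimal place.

36.1°

The equidistant cylindrical projection with φ₀ = 48.8° has h = 1 (meridians true) and k = cos φ₀ / cos φ along parallels.
At 69.7°: h = 1.000, k = 1.899; principal scales a = 1.899, b = 1.000.
sin(ω/2) = (a − b)/(a + b) = 0.8986/2.899 = 0.3100, so ω = 2 arcsin(0.3100) ≈ 36.1°.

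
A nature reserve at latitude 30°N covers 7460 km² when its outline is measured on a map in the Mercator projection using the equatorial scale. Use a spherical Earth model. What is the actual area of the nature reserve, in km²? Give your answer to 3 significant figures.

The Mercator projection is conformal; its linear scale factor is the same in every direction and equals sec φ = 1/cos φ.
Areal scale = k² = sec²φ = 1/cos²(30°) = 1/0.8660² = 1.333.
True area = apparent / (areal scale) = 7460 / 1.333 ≈ 5600 km².

5600 km²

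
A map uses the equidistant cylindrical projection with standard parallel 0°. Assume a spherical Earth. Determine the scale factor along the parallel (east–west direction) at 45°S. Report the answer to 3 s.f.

Plate carrée maps x = Rλ, y = Rφ. The meridian scale is h = 1 and the parallel scale is k = 1/cos φ = sec φ.
k = 1/cos 45° = 1/0.7071 = 1.414.

1.41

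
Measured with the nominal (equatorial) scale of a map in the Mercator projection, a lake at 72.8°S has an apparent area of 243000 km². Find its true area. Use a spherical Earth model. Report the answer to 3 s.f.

21200 km²

The Mercator projection is conformal; its linear scale factor is the same in every direction and equals sec φ = 1/cos φ.
Areal scale = k² = sec²φ = 1/cos²(72.8°) = 1/0.2957² = 11.44.
True area = apparent / (areal scale) = 243000 / 11.44 ≈ 21200 km².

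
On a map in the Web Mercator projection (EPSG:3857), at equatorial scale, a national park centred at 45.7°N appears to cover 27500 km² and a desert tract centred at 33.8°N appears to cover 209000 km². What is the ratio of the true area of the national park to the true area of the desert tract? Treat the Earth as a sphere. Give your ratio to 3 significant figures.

0.0929

Since Mercator area scale is 1/cos²φ, the true area equals the apparent area multiplied by cos²φ.
True area of national park: 27500 × cos²(45.7°) = 27500 × 0.4878 = 13410 km².
True area of desert tract: 209000 × cos²(33.8°) = 209000 × 0.6905 = 144300 km².
Ratio = 13410 / 144300 ≈ 0.0929.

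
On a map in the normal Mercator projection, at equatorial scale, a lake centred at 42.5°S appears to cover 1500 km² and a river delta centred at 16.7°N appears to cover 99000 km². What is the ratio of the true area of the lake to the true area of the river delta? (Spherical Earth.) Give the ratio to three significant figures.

0.00898

On Mercator the areal scale is sec²φ, so true area = apparent × cos²φ.
True area of lake: 1500 × cos²(42.5°) = 1500 × 0.5436 = 815.4 km².
True area of river delta: 99000 × cos²(16.7°) = 99000 × 0.9174 = 90820 km².
Ratio = 815.4 / 90820 ≈ 0.00898.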